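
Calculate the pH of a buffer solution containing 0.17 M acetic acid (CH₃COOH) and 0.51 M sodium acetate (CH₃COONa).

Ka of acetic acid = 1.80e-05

pKa = -log(1.80e-05) = 4.74. pH = pKa + log([A⁻]/[HA]) = 4.74 + log(0.51/0.17)

pH = 5.22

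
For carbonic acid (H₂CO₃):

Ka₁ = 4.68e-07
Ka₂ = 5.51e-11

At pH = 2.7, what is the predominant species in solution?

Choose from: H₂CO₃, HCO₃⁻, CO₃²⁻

pKa₁ = 6.33, pKa₂ = 10.26. For a polyprotic acid the predominant species crosses at each pKa: below pKa_n the protonated form dominates, above it the deprotonated form does. At pH = 2.7, the predominant species is H₂CO₃.

H₂CO₃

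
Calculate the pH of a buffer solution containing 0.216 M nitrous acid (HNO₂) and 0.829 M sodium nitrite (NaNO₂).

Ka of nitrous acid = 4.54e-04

pKa = -log(4.54e-04) = 3.34. pH = pKa + log([A⁻]/[HA]) = 3.34 + log(0.829/0.216)

pH = 3.93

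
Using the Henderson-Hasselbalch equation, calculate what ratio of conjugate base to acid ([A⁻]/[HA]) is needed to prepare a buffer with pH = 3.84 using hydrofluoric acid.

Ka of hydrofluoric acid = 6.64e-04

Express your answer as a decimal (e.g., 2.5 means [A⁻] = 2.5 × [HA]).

pKa = -log(6.64e-04) = 3.1778. pH = pKa + log([A⁻]/[HA]), so log([A⁻]/[HA]) = pH − pKa = 3.84 − 3.1778 = 0.6622. [A⁻]/[HA] = 10^(0.6622) = 4.59

[A⁻]/[HA] = 4.59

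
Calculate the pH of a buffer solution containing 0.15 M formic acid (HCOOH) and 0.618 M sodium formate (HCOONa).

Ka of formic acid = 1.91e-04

pKa = -log(1.91e-04) = 3.72. pH = pKa + log([A⁻]/[HA]) = 3.72 + log(0.618/0.15)

pH = 4.33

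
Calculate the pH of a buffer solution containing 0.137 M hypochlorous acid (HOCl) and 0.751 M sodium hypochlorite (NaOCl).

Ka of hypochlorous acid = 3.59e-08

pKa = -log(3.59e-08) = 7.44. pH = pKa + log([A⁻]/[HA]) = 7.44 + log(0.751/0.137)

pH = 8.18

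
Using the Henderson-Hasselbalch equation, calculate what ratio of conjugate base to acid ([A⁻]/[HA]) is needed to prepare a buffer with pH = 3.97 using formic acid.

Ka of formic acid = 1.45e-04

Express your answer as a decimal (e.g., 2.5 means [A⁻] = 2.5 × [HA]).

pKa = -log(1.45e-04) = 3.8386. pH = pKa + log([A⁻]/[HA]), so log([A⁻]/[HA]) = pH − pKa = 3.97 − 3.8386 = 0.1314. [A⁻]/[HA] = 10^(0.1314) = 1.35

[A⁻]/[HA] = 1.35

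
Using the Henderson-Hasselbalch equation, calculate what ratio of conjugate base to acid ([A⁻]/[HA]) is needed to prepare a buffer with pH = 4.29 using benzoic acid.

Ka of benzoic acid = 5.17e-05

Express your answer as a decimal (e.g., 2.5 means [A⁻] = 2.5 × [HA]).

pKa = -log(5.17e-05) = 4.2865. pH = pKa + log([A⁻]/[HA]), so log([A⁻]/[HA]) = pH − pKa = 4.29 − 4.2865 = 0.0035. [A⁻]/[HA] = 10^(0.0035) = 1.01

[A⁻]/[HA] = 1.01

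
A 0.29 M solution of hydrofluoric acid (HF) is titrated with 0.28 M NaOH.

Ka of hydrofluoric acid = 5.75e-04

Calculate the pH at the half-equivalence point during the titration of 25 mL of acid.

At half-equivalence [HA] = [A⁻], so Henderson-Hasselbalch gives pH = pKa = -log(5.75e-04) = 3.24.

pH = pKa = 3.24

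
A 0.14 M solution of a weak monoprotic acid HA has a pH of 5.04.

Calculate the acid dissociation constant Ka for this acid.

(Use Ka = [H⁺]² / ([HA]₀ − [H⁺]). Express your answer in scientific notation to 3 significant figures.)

[H⁺] = 10^(−pH) = 10^(−5.04) = 9.120e-06 M. For HA ⇌ H⁺ + A⁻, Ka = [H⁺][A⁻]/[HA] = [H⁺]² / ([HA]₀ − [H⁺]) = (9.120e-06)² / (0.14 − 9.120e-06) = 5.94e-10.

K_a = 5.94e-10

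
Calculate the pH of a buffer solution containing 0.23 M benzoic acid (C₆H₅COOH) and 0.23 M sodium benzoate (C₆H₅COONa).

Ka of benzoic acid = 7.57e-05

pKa = -log(7.57e-05) = 4.12. pH = pKa + log([A⁻]/[HA]) = 4.12 + log(0.23/0.23)

pH = 4.12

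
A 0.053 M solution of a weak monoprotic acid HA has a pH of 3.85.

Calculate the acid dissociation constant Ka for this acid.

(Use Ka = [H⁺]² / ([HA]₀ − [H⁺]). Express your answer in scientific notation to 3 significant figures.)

[H⁺] = 10^(−pH) = 10^(−3.85) = 1.413e-04 M. For HA ⇌ H⁺ + A⁻, Ka = [H⁺][A⁻]/[HA] = [H⁺]² / ([HA]₀ − [H⁺]) = (1.413e-04)² / (0.053 − 1.413e-04) = 3.77e-07.

K_a = 3.77e-07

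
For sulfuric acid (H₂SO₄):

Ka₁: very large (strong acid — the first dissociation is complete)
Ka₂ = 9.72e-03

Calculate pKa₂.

pKa₂ = -log(Ka₂) = -log(9.72e-03) = 2.01.

pK_{a2} = 2.01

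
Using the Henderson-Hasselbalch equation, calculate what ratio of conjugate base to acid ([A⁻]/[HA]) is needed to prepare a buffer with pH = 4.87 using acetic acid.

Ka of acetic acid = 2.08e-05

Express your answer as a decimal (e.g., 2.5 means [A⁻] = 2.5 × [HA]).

pKa = -log(2.08e-05) = 4.6819. pH = pKa + log([A⁻]/[HA]), so log([A⁻]/[HA]) = pH − pKa = 4.87 − 4.6819 = 0.1881. [A⁻]/[HA] = 10^(0.1881) = 1.54

[A⁻]/[HA] = 1.54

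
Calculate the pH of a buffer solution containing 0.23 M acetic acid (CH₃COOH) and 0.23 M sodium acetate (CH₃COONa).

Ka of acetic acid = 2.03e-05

pKa = -log(2.03e-05) = 4.69. pH = pKa + log([A⁻]/[HA]) = 4.69 + log(0.23/0.23)

pH = 4.69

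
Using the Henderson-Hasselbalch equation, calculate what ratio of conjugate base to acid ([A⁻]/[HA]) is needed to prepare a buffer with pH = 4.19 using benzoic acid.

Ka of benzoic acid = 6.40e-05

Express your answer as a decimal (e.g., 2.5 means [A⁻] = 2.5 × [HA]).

pKa = -log(6.40e-05) = 4.1938. pH = pKa + log([A⁻]/[HA]), so log([A⁻]/[HA]) = pH − pKa = 4.19 − 4.1938 = -0.0038. [A⁻]/[HA] = 10^(-0.0038) = 0.991

[A⁻]/[HA] = 0.991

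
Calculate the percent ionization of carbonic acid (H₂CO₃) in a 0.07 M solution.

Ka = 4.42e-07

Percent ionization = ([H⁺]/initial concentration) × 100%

Using Ka equilibrium: x² + Ka×x - Ka×C = 0. Solving: [H⁺] = 1.7568e-04. Percent = (1.7568e-04/0.07) × 100

Percent ionization = 0.251%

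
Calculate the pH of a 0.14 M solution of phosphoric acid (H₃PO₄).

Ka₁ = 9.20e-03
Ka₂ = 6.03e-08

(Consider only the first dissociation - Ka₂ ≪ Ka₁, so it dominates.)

First dissociation dominates. From Ka₁ = [H⁺][HA⁻]/[H₂A], x² + Ka₁·x − Ka₁·C = 0 with C = 0.14 M and Ka₁ = 9.20e-03. Solving: [H⁺] = (−Ka₁ + √(Ka₁² + 4·Ka₁·C)) / 2 = 3.1582e-02 M. pH = -log(3.1582e-02) = 1.50.

pH = 1.50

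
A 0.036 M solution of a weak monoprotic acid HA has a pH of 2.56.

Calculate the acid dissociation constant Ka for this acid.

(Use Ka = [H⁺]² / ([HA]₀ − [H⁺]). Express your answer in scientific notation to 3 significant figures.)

[H⁺] = 10^(−pH) = 10^(−2.56) = 2.754e-03 M. For HA ⇌ H⁺ + A⁻, Ka = [H⁺][A⁻]/[HA] = [H⁺]² / ([HA]₀ − [H⁺]) = (2.754e-03)² / (0.036 − 2.754e-03) = 2.28e-04.

K_a = 2.28e-04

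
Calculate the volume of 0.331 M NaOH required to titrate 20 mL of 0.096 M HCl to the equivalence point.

At equivalence: moles acid = moles base. moles HCl = 0.096 × 20/1000 = 0.00192 mol. V_base = moles / 0.331 × 1000 = 5.8 mL.

V_{base} = 5.8 mL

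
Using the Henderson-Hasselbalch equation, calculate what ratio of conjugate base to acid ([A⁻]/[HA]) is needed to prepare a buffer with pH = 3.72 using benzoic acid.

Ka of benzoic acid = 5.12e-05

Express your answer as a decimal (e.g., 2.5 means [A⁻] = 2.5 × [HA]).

pKa = -log(5.12e-05) = 4.2907. pH = pKa + log([A⁻]/[HA]), so log([A⁻]/[HA]) = pH − pKa = 3.72 − 4.2907 = -0.5707. [A⁻]/[HA] = 10^(-0.5707) = 0.269

[A⁻]/[HA] = 0.269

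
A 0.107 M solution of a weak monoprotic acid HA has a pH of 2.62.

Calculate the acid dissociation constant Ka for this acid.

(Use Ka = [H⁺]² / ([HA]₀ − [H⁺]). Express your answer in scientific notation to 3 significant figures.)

[H⁺] = 10^(−pH) = 10^(−2.62) = 2.399e-03 M. For HA ⇌ H⁺ + A⁻, Ka = [H⁺][A⁻]/[HA] = [H⁺]² / ([HA]₀ − [H⁺]) = (2.399e-03)² / (0.107 − 2.399e-03) = 5.50e-05.

K_a = 5.50e-05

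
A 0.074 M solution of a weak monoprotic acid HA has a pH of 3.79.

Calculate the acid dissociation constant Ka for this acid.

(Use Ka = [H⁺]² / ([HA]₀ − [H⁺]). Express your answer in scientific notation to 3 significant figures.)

[H⁺] = 10^(−pH) = 10^(−3.79) = 1.622e-04 M. For HA ⇌ H⁺ + A⁻, Ka = [H⁺][A⁻]/[HA] = [H⁺]² / ([HA]₀ − [H⁺]) = (1.622e-04)² / (0.074 − 1.622e-04) = 3.56e-07.

K_a = 3.56e-07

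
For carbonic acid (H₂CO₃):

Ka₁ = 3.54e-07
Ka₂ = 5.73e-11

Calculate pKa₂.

pKa₂ = -log(Ka₂) = -log(5.73e-11) = 10.24.

pK_{a2} = 10.24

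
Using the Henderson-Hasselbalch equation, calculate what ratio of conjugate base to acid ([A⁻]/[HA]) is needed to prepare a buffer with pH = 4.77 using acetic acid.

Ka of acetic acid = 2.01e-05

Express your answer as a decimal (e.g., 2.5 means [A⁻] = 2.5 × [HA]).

pKa = -log(2.01e-05) = 4.6968. pH = pKa + log([A⁻]/[HA]), so log([A⁻]/[HA]) = pH − pKa = 4.77 − 4.6968 = 0.0732. [A⁻]/[HA] = 10^(0.0732) = 1.18

[A⁻]/[HA] = 1.18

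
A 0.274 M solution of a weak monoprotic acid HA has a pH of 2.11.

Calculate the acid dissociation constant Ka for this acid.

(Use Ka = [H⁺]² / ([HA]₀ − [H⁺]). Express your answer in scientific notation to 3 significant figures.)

[H⁺] = 10^(−pH) = 10^(−2.11) = 7.762e-03 M. For HA ⇌ H⁺ + A⁻, Ka = [H⁺][A⁻]/[HA] = [H⁺]² / ([HA]₀ − [H⁺]) = (7.762e-03)² / (0.274 − 7.762e-03) = 2.26e-04.

K_a = 2.26e-04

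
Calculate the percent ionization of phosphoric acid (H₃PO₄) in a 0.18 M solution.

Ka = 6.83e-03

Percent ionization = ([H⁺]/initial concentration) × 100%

Using Ka equilibrium: x² + Ka×x - Ka×C = 0. Solving: [H⁺] = 3.1814e-02. Percent = (3.1814e-02/0.18) × 100

Percent ionization = 17.7%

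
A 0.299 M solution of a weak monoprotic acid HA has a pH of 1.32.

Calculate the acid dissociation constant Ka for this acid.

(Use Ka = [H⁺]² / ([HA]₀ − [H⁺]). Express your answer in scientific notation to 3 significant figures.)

[H⁺] = 10^(−pH) = 10^(−1.32) = 4.786e-02 M. For HA ⇌ H⁺ + A⁻, Ka = [H⁺][A⁻]/[HA] = [H⁺]² / ([HA]₀ − [H⁺]) = (4.786e-02)² / (0.299 − 4.786e-02) = 9.12e-03.

K_a = 9.12e-03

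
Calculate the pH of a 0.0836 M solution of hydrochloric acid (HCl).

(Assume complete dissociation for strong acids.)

[H⁺] = 0.0836 M for strong acid. pH = -log[H⁺] = -log(0.0836)

pH = 1.08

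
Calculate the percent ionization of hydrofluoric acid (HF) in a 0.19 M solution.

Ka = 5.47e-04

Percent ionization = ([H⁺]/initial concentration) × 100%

Using Ka equilibrium: x² + Ka×x - Ka×C = 0. Solving: [H⁺] = 9.9248e-03. Percent = (9.9248e-03/0.19) × 100

Percent ionization = 5.22%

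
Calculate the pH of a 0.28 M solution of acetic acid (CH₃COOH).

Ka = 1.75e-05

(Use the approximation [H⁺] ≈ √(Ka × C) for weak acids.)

[H⁺] = √(Ka × C) = √(1.75e-05 × 0.28) = 2.2136e-03. pH = -log(2.2136e-03)

pH = 2.65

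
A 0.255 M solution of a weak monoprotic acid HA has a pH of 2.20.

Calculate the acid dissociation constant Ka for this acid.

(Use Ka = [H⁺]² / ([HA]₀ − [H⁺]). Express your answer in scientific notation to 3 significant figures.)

[H⁺] = 10^(−pH) = 10^(−2.20) = 6.310e-03 M. For HA ⇌ H⁺ + A⁻, Ka = [H⁺][A⁻]/[HA] = [H⁺]² / ([HA]₀ − [H⁺]) = (6.310e-03)² / (0.255 − 6.310e-03) = 1.60e-04.

K_a = 1.60e-04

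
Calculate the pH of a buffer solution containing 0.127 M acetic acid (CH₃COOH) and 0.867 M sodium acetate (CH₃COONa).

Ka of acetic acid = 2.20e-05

pKa = -log(2.20e-05) = 4.66. pH = pKa + log([A⁻]/[HA]) = 4.66 + log(0.867/0.127)

pH = 5.49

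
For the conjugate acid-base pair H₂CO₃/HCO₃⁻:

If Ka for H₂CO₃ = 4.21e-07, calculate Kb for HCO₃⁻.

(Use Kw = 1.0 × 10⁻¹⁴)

For a conjugate pair Ka × Kb = Kw, so Kb = Kw/Ka = 1.0 × 10⁻¹⁴ / 4.21e-07 = 2.38e-08.

K_b = 2.38e-08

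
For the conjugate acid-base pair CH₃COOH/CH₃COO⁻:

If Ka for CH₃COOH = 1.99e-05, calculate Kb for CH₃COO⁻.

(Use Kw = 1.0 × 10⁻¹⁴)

For a conjugate pair Ka × Kb = Kw, so Kb = Kw/Ka = 1.0 × 10⁻¹⁴ / 1.99e-05 = 5.03e-10.

K_b = 5.03e-10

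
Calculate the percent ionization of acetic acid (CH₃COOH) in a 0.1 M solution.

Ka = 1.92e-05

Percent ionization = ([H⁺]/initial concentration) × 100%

Using Ka equilibrium: x² + Ka×x - Ka×C = 0. Solving: [H⁺] = 1.3761e-03. Percent = (1.3761e-03/0.1) × 100

Percent ionization = 1.38%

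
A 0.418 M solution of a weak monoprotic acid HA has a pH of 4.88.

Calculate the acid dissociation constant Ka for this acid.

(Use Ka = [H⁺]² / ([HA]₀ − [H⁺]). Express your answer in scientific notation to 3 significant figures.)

[H⁺] = 10^(−pH) = 10^(−4.88) = 1.318e-05 M. For HA ⇌ H⁺ + A⁻, Ka = [H⁺][A⁻]/[HA] = [H⁺]² / ([HA]₀ − [H⁺]) = (1.318e-05)² / (0.418 − 1.318e-05) = 4.16e-10.

K_a = 4.16e-10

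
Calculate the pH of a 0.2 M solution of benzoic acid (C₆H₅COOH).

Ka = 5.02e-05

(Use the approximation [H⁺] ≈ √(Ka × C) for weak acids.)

[H⁺] = √(Ka × C) = √(5.02e-05 × 0.2) = 3.1686e-03. pH = -log(3.1686e-03)

pH = 2.50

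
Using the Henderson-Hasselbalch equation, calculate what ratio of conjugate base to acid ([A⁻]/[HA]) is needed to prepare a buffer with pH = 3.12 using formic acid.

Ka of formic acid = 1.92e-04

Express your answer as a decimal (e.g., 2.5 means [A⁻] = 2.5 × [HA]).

pKa = -log(1.92e-04) = 3.7167. pH = pKa + log([A⁻]/[HA]), so log([A⁻]/[HA]) = pH − pKa = 3.12 − 3.7167 = -0.5967. [A⁻]/[HA] = 10^(-0.5967) = 0.253

[A⁻]/[HA] = 0.253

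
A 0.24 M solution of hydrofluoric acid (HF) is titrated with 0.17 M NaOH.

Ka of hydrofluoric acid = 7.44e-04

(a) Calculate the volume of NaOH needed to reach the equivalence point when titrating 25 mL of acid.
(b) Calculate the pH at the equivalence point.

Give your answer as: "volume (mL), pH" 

moles acid = 0.24 × 25/1000 = 0.006 mol; V_base = moles/0.17 × 1000 = 35.3 mL. At equivalence only the conjugate base is present: [A⁻] = 0.006/0.060 = 9.9512e-02 M. Kb = Kw/Ka = 1.34e-11; [OH⁻] = √(Kb × [A⁻]) = 1.1565e-06; pOH = 5.94; pH = 14 - pOH = 8.06.

V = 35.3 mL, pH = 8.06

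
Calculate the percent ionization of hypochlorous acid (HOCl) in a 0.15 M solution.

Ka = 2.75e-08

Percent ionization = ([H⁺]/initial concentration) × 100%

Using Ka equilibrium: x² + Ka×x - Ka×C = 0. Solving: [H⁺] = 6.4212e-05. Percent = (6.4212e-05/0.15) × 100

Percent ionization = 0.0428%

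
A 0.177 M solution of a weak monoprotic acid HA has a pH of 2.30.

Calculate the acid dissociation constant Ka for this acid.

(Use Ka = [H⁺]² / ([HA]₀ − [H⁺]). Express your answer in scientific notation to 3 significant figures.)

[H⁺] = 10^(−pH) = 10^(−2.30) = 5.012e-03 M. For HA ⇌ H⁺ + A⁻, Ka = [H⁺][A⁻]/[HA] = [H⁺]² / ([HA]₀ − [H⁺]) = (5.012e-03)² / (0.177 − 5.012e-03) = 1.46e-04.

K_a = 1.46e-04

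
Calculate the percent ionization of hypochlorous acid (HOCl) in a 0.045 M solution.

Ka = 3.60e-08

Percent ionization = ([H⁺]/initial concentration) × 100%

Using Ka equilibrium: x² + Ka×x - Ka×C = 0. Solving: [H⁺] = 4.0231e-05. Percent = (4.0231e-05/0.045) × 100

Percent ionization = 0.0894%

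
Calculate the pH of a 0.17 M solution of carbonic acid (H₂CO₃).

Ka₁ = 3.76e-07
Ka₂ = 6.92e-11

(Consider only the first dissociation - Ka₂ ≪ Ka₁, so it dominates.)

First dissociation dominates. From Ka₁ = [H⁺][HA⁻]/[H₂A], x² + Ka₁·x − Ka₁·C = 0 with C = 0.17 M and Ka₁ = 3.76e-07. Solving: [H⁺] = (−Ka₁ + √(Ka₁² + 4·Ka₁·C)) / 2 = 2.5264e-04 M. pH = -log(2.5264e-04) = 3.60.

pH = 3.60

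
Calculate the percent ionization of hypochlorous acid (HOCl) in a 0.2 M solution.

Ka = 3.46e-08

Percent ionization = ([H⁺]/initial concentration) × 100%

Using Ka equilibrium: x² + Ka×x - Ka×C = 0. Solving: [H⁺] = 8.3169e-05. Percent = (8.3169e-05/0.2) × 100

Percent ionization = 0.0416%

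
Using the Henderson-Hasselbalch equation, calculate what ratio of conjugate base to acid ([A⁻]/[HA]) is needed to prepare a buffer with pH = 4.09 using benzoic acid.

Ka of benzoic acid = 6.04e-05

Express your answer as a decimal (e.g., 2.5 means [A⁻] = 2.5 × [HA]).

pKa = -log(6.04e-05) = 4.2190. pH = pKa + log([A⁻]/[HA]), so log([A⁻]/[HA]) = pH − pKa = 4.09 − 4.2190 = -0.1290. [A⁻]/[HA] = 10^(-0.1290) = 0.743

[A⁻]/[HA] = 0.743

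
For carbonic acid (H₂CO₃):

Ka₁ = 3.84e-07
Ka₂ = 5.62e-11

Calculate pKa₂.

pKa₂ = -log(Ka₂) = -log(5.62e-11) = 10.25.

pK_{a2} = 10.25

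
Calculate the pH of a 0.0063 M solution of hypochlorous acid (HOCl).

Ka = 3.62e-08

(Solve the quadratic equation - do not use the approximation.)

x² + Ka×x - Ka×C = 0. Using quadratic formula: [H⁺] = 1.5084e-05

pH = 4.82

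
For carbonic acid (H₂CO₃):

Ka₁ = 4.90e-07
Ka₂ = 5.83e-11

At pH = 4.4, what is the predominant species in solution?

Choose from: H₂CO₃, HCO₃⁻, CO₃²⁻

pKa₁ = 6.31, pKa₂ = 10.23. For a polyprotic acid the predominant species crosses at each pKa: below pKa_n the protonated form dominates, above it the deprotonated form does. At pH = 4.4, the predominant species is H₂CO₃.

H₂CO₃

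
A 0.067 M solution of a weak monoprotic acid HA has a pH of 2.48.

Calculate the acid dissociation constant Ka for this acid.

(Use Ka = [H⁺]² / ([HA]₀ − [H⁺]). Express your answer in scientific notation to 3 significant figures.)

[H⁺] = 10^(−pH) = 10^(−2.48) = 3.311e-03 M. For HA ⇌ H⁺ + A⁻, Ka = [H⁺][A⁻]/[HA] = [H⁺]² / ([HA]₀ − [H⁺]) = (3.311e-03)² / (0.067 − 3.311e-03) = 1.72e-04.

K_a = 1.72e-04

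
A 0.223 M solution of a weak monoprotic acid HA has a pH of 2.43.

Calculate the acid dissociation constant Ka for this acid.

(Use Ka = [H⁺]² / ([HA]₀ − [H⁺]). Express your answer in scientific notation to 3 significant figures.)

[H⁺] = 10^(−pH) = 10^(−2.43) = 3.715e-03 M. For HA ⇌ H⁺ + A⁻, Ka = [H⁺][A⁻]/[HA] = [H⁺]² / ([HA]₀ − [H⁺]) = (3.715e-03)² / (0.223 − 3.715e-03) = 6.29e-05.

K_a = 6.29e-05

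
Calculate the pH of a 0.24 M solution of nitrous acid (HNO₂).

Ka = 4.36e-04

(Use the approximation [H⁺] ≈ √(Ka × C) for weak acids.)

[H⁺] = √(Ka × C) = √(4.36e-04 × 0.24) = 1.0229e-02. pH = -log(1.0229e-02)

pH = 1.99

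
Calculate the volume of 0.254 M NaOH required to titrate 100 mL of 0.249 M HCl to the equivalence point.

At equivalence: moles acid = moles base. moles HCl = 0.249 × 100/1000 = 0.0249 mol. V_base = moles / 0.254 × 1000 = 98.0 mL.

V_{base} = 98.0 mL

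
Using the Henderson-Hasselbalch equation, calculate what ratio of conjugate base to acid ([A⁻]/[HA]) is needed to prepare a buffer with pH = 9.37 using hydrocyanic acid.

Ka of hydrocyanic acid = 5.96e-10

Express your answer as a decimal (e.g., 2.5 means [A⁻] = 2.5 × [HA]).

pKa = -log(5.96e-10) = 9.2248. pH = pKa + log([A⁻]/[HA]), so log([A⁻]/[HA]) = pH − pKa = 9.37 − 9.2248 = 0.1452. [A⁻]/[HA] = 10^(0.1452) = 1.40

[A⁻]/[HA] = 1.40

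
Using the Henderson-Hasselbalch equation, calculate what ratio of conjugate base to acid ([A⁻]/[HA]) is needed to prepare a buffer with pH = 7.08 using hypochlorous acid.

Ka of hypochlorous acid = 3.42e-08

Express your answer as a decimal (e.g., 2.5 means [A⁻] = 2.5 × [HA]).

pKa = -log(3.42e-08) = 7.4660. pH = pKa + log([A⁻]/[HA]), so log([A⁻]/[HA]) = pH − pKa = 7.08 − 7.4660 = -0.3860. [A⁻]/[HA] = 10^(-0.3860) = 0.411

[A⁻]/[HA] = 0.411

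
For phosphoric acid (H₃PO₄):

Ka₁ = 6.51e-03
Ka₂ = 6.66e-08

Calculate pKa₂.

pKa₂ = -log(Ka₂) = -log(6.66e-08) = 7.18.

pK_{a2} = 7.18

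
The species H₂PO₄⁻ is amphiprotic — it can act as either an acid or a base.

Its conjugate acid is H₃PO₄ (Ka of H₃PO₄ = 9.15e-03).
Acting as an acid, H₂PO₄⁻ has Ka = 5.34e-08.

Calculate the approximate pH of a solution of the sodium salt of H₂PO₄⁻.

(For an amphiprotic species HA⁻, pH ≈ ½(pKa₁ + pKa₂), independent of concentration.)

pKa₁ = -log(9.15e-03) = 2.04; pKa₂ = -log(5.34e-08) = 7.27. For an amphiprotic species, pH ≈ ½(pKa₁ + pKa₂) = ½(2.04 + 7.27) = 4.66.

pH = 4.66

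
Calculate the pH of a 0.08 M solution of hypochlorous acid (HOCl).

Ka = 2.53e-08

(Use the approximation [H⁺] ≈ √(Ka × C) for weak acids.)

[H⁺] = √(Ka × C) = √(2.53e-08 × 0.08) = 4.4989e-05. pH = -log(4.4989e-05)

pH = 4.35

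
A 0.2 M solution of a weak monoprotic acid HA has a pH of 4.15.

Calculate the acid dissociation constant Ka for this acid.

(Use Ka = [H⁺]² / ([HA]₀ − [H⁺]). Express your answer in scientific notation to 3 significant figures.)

[H⁺] = 10^(−pH) = 10^(−4.15) = 7.079e-05 M. For HA ⇌ H⁺ + A⁻, Ka = [H⁺][A⁻]/[HA] = [H⁺]² / ([HA]₀ − [H⁺]) = (7.079e-05)² / (0.2 − 7.079e-05) = 2.51e-08.

K_a = 2.51e-08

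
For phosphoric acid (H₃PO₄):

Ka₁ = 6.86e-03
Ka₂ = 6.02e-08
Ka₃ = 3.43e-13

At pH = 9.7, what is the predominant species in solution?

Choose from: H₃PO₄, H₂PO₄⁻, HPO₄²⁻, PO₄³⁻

pKa₁ = 2.16, pKa₂ = 7.22, pKa₃ = 12.46. For a polyprotic acid the predominant species crosses at each pKa: below pKa_n the protonated form dominates, above it the deprotonated form does. At pH = 9.7, the predominant species is HPO₄²⁻.

HPO₄²⁻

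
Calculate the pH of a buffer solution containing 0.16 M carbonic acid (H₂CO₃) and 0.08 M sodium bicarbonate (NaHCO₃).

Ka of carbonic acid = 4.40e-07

pKa = -log(4.40e-07) = 6.36. pH = pKa + log([A⁻]/[HA]) = 6.36 + log(0.08/0.16)

pH = 6.06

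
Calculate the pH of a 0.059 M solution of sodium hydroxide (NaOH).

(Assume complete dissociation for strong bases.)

[OH⁻] = 0.059 M for strong base. pOH = -log[OH⁻] = 1.23, pH = 14 - pOH

pH = 12.77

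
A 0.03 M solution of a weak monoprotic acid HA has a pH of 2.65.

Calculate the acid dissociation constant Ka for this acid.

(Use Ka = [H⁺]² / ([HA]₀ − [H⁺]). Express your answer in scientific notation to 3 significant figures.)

[H⁺] = 10^(−pH) = 10^(−2.65) = 2.239e-03 M. For HA ⇌ H⁺ + A⁻, Ka = [H⁺][A⁻]/[HA] = [H⁺]² / ([HA]₀ − [H⁺]) = (2.239e-03)² / (0.03 − 2.239e-03) = 1.81e-04.

K_a = 1.81e-04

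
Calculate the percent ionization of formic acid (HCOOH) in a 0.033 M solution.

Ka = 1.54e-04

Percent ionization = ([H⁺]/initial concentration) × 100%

Using Ka equilibrium: x² + Ka×x - Ka×C = 0. Solving: [H⁺] = 2.1786e-03. Percent = (2.1786e-03/0.033) × 100

Percent ionization = 6.6%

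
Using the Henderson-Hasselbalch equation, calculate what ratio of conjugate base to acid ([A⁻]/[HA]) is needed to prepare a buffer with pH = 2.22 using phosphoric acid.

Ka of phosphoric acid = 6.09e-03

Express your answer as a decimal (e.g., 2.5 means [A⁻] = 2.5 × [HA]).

pKa = -log(6.09e-03) = 2.2154. pH = pKa + log([A⁻]/[HA]), so log([A⁻]/[HA]) = pH − pKa = 2.22 − 2.2154 = 0.0046. [A⁻]/[HA] = 10^(0.0046) = 1.01

[A⁻]/[HA] = 1.01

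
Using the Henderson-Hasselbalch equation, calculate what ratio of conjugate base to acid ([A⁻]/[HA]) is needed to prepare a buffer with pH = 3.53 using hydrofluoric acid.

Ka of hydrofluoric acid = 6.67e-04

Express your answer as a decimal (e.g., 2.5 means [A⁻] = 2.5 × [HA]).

pKa = -log(6.67e-04) = 3.1759. pH = pKa + log([A⁻]/[HA]), so log([A⁻]/[HA]) = pH − pKa = 3.53 − 3.1759 = 0.3541. [A⁻]/[HA] = 10^(0.3541) = 2.26

[A⁻]/[HA] = 2.26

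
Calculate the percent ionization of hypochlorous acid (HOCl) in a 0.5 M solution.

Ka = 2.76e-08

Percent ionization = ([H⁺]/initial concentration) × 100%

Using Ka equilibrium: x² + Ka×x - Ka×C = 0. Solving: [H⁺] = 1.1746e-04. Percent = (1.1746e-04/0.5) × 100

Percent ionization = 0.0235%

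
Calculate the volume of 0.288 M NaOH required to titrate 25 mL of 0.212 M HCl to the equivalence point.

At equivalence: moles acid = moles base. moles HCl = 0.212 × 25/1000 = 0.0053 mol. V_base = moles / 0.288 × 1000 = 18.4 mL.

V_{base} = 18.4 mL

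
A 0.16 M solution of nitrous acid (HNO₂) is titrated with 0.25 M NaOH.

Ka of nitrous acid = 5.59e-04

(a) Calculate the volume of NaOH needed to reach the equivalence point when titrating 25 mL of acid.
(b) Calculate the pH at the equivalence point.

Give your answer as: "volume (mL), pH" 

moles acid = 0.16 × 25/1000 = 0.004 mol; V_base = moles/0.25 × 1000 = 16.0 mL. At equivalence only the conjugate base is present: [A⁻] = 0.004/0.041 = 9.7561e-02 M. Kb = Kw/Ka = 1.79e-11; [OH⁻] = √(Kb × [A⁻]) = 1.3211e-06; pOH = 5.88; pH = 14 - pOH = 8.12.

V = 16.0 mL, pH = 8.12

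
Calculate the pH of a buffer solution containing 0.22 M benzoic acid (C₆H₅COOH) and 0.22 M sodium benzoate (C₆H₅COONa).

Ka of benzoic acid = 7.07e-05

pKa = -log(7.07e-05) = 4.15. pH = pKa + log([A⁻]/[HA]) = 4.15 + log(0.22/0.22)

pH = 4.15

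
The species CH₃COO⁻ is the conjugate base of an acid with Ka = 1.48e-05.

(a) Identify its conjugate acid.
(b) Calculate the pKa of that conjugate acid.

(a) The conjugate acid is formed by adding one H⁺ to CH₃COO⁻, giving CH₃COOH. (b) pKa = -log(Ka) = -log(1.48e-05) = 4.83.

Conjugate acid: CH₃COOH; pK_a = 4.83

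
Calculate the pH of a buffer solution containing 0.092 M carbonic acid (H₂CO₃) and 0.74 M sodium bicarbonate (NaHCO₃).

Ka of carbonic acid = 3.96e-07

pKa = -log(3.96e-07) = 6.40. pH = pKa + log([A⁻]/[HA]) = 6.40 + log(0.74/0.092)

pH = 7.31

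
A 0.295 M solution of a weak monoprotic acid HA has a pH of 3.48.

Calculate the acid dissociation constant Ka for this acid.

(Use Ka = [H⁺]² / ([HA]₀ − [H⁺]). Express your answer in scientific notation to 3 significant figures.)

[H⁺] = 10^(−pH) = 10^(−3.48) = 3.311e-04 M. For HA ⇌ H⁺ + A⁻, Ka = [H⁺][A⁻]/[HA] = [H⁺]² / ([HA]₀ − [H⁺]) = (3.311e-04)² / (0.295 − 3.311e-04) = 3.72e-07.

K_a = 3.72e-07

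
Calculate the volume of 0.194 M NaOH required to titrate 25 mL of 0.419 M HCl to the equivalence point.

At equivalence: moles acid = moles base. moles HCl = 0.419 × 25/1000 = 0.01047 mol. V_base = moles / 0.194 × 1000 = 54.0 mL.

V_{base} = 54.0 mL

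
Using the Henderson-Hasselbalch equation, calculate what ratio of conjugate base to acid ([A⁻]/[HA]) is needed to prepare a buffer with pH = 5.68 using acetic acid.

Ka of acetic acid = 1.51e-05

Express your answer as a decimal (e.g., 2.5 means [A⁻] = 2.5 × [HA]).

pKa = -log(1.51e-05) = 4.8210. pH = pKa + log([A⁻]/[HA]), so log([A⁻]/[HA]) = pH − pKa = 5.68 − 4.8210 = 0.8590. [A⁻]/[HA] = 10^(0.8590) = 7.23

[A⁻]/[HA] = 7.23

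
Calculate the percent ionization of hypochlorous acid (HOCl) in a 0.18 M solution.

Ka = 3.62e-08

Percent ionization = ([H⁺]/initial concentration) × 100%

Using Ka equilibrium: x² + Ka×x - Ka×C = 0. Solving: [H⁺] = 8.0704e-05. Percent = (8.0704e-05/0.18) × 100

Percent ionization = 0.0448%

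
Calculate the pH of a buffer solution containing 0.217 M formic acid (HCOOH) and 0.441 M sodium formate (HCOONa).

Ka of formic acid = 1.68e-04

pKa = -log(1.68e-04) = 3.77. pH = pKa + log([A⁻]/[HA]) = 3.77 + log(0.441/0.217)

pH = 4.08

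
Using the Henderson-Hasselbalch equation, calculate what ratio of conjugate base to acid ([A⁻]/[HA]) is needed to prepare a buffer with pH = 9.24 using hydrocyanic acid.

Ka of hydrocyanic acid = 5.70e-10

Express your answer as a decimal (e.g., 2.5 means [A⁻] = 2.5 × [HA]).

pKa = -log(5.70e-10) = 9.2441. pH = pKa + log([A⁻]/[HA]), so log([A⁻]/[HA]) = pH − pKa = 9.24 − 9.2441 = -0.0041. [A⁻]/[HA] = 10^(-0.0041) = 0.991

[A⁻]/[HA] = 0.991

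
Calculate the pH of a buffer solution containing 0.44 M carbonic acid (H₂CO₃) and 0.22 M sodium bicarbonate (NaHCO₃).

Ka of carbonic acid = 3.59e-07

pKa = -log(3.59e-07) = 6.44. pH = pKa + log([A⁻]/[HA]) = 6.44 + log(0.22/0.44)

pH = 6.14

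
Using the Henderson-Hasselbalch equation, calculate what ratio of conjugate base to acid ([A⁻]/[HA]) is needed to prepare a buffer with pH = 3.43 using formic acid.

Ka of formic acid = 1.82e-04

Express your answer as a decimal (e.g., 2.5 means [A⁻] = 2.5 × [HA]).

pKa = -log(1.82e-04) = 3.7399. pH = pKa + log([A⁻]/[HA]), so log([A⁻]/[HA]) = pH − pKa = 3.43 − 3.7399 = -0.3099. [A⁻]/[HA] = 10^(-0.3099) = 0.490

[A⁻]/[HA] = 0.490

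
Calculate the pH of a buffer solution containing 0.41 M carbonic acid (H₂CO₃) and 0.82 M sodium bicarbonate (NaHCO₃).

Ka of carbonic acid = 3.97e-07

pKa = -log(3.97e-07) = 6.40. pH = pKa + log([A⁻]/[HA]) = 6.40 + log(0.82/0.41)

pH = 6.70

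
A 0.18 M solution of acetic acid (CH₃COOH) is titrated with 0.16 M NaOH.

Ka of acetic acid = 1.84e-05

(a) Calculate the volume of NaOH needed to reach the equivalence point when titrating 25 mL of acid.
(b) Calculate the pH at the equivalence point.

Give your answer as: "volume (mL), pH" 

moles acid = 0.18 × 25/1000 = 0.0045 mol; V_base = moles/0.16 × 1000 = 28.1 mL. At equivalence only the conjugate base is present: [A⁻] = 0.0045/0.053 = 8.4706e-02 M. Kb = Kw/Ka = 5.43e-10; [OH⁻] = √(Kb × [A⁻]) = 6.7850e-06; pOH = 5.17; pH = 14 - pOH = 8.83.

V = 28.1 mL, pH = 8.83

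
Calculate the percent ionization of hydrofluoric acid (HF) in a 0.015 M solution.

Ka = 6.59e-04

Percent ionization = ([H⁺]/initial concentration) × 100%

Using Ka equilibrium: x² + Ka×x - Ka×C = 0. Solving: [H⁺] = 2.8318e-03. Percent = (2.8318e-03/0.015) × 100

Percent ionization = 18.9%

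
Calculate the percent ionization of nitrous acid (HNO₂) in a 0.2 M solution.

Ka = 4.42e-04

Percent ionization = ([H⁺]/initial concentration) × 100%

Using Ka equilibrium: x² + Ka×x - Ka×C = 0. Solving: [H⁺] = 9.1837e-03. Percent = (9.1837e-03/0.2) × 100

Percent ionization = 4.59%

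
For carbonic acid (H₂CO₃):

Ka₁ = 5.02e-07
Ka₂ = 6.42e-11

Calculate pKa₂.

pKa₂ = -log(Ka₂) = -log(6.42e-11) = 10.19.

pK_{a2} = 10.19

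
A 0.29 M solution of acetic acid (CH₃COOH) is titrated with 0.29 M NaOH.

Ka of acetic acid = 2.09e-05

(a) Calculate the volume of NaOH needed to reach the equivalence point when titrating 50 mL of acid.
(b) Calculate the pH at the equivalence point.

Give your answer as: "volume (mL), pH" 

moles acid = 0.29 × 50/1000 = 0.0145 mol; V_base = moles/0.29 × 1000 = 50.0 mL. At equivalence only the conjugate base is present: [A⁻] = 0.0145/0.100 = 1.4500e-01 M. Kb = Kw/Ka = 4.78e-10; [OH⁻] = √(Kb × [A⁻]) = 8.3293e-06; pOH = 5.08; pH = 14 - pOH = 8.92.

V = 50.0 mL, pH = 8.92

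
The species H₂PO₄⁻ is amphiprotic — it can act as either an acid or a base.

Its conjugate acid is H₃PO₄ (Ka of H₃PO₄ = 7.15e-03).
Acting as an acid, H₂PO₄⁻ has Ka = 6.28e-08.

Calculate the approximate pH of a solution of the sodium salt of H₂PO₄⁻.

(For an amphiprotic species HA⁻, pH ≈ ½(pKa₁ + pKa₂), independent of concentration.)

pKa₁ = -log(7.15e-03) = 2.15; pKa₂ = -log(6.28e-08) = 7.20. For an amphiprotic species, pH ≈ ½(pKa₁ + pKa₂) = ½(2.15 + 7.20) = 4.67.

pH = 4.67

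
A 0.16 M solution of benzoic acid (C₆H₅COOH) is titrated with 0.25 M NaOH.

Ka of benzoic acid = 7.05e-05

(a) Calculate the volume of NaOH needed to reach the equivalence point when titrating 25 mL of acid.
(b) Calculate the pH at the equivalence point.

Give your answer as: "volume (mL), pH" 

moles acid = 0.16 × 25/1000 = 0.004 mol; V_base = moles/0.25 × 1000 = 16.0 mL. At equivalence only the conjugate base is present: [A⁻] = 0.004/0.041 = 9.7561e-02 M. Kb = Kw/Ka = 1.42e-10; [OH⁻] = √(Kb × [A⁻]) = 3.7200e-06; pOH = 5.43; pH = 14 - pOH = 8.57.

V = 16.0 mL, pH = 8.57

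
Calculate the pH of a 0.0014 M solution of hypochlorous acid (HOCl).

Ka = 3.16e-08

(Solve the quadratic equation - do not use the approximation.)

x² + Ka×x - Ka×C = 0. Using quadratic formula: [H⁺] = 6.6355e-06

pH = 5.18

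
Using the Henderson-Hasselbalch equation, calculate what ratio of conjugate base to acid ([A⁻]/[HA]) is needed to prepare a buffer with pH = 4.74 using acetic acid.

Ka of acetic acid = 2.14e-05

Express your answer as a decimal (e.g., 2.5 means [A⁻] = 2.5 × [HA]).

pKa = -log(2.14e-05) = 4.6696. pH = pKa + log([A⁻]/[HA]), so log([A⁻]/[HA]) = pH − pKa = 4.74 − 4.6696 = 0.0704. [A⁻]/[HA] = 10^(0.0704) = 1.18

[A⁻]/[HA] = 1.18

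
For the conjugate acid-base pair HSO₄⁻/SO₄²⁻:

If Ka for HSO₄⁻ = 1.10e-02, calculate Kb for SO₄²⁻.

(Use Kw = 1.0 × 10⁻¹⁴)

For a conjugate pair Ka × Kb = Kw, so Kb = Kw/Ka = 1.0 × 10⁻¹⁴ / 1.10e-02 = 9.09e-13.

K_b = 9.09e-13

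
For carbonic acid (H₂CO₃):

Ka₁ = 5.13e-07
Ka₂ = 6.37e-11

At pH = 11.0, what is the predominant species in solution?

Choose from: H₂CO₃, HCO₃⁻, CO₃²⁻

pKa₁ = 6.29, pKa₂ = 10.20. For a polyprotic acid the predominant species crosses at each pKa: below pKa_n the protonated form dominates, above it the deprotonated form does. At pH = 11.0, the predominant species is CO₃²⁻.

CO₃²⁻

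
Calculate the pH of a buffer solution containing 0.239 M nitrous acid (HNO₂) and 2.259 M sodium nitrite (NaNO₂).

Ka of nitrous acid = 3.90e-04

pKa = -log(3.90e-04) = 3.41. pH = pKa + log([A⁻]/[HA]) = 3.41 + log(2.259/0.239)

pH = 4.38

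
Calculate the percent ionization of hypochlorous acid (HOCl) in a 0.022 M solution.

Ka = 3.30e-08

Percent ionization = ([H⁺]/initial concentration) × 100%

Using Ka equilibrium: x² + Ka×x - Ka×C = 0. Solving: [H⁺] = 2.6928e-05. Percent = (2.6928e-05/0.022) × 100

Percent ionization = 0.122%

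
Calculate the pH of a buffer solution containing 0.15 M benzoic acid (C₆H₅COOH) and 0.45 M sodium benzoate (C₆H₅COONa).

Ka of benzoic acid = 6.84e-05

pKa = -log(6.84e-05) = 4.16. pH = pKa + log([A⁻]/[HA]) = 4.16 + log(0.45/0.15)

pH = 4.64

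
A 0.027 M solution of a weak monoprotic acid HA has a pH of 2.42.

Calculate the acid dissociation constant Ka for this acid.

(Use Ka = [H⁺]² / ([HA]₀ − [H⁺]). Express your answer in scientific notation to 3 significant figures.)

[H⁺] = 10^(−pH) = 10^(−2.42) = 3.802e-03 M. For HA ⇌ H⁺ + A⁻, Ka = [H⁺][A⁻]/[HA] = [H⁺]² / ([HA]₀ − [H⁺]) = (3.802e-03)² / (0.027 − 3.802e-03) = 6.23e-04.

K_a = 6.23e-04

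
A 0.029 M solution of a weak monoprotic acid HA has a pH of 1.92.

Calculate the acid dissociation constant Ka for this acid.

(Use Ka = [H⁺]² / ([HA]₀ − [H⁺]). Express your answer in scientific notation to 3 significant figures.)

[H⁺] = 10^(−pH) = 10^(−1.92) = 1.202e-02 M. For HA ⇌ H⁺ + A⁻, Ka = [H⁺][A⁻]/[HA] = [H⁺]² / ([HA]₀ − [H⁺]) = (1.202e-02)² / (0.029 − 1.202e-02) = 8.51e-03.

K_a = 8.51e-03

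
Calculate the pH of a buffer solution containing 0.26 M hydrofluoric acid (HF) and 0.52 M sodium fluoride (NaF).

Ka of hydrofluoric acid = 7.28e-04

pKa = -log(7.28e-04) = 3.14. pH = pKa + log([A⁻]/[HA]) = 3.14 + log(0.52/0.26)

pH = 3.44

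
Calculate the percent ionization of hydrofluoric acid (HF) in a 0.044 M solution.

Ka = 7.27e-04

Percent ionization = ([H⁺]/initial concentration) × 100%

Using Ka equilibrium: x² + Ka×x - Ka×C = 0. Solving: [H⁺] = 5.3040e-03. Percent = (5.3040e-03/0.044) × 100

Percent ionization = 12.1%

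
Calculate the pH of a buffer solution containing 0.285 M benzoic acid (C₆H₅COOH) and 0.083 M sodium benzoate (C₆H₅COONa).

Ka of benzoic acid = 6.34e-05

pKa = -log(6.34e-05) = 4.20. pH = pKa + log([A⁻]/[HA]) = 4.20 + log(0.083/0.285)

pH = 3.66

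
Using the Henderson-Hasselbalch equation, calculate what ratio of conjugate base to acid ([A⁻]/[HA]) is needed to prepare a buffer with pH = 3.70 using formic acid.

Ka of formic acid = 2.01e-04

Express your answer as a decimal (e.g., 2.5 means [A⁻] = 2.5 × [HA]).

pKa = -log(2.01e-04) = 3.6968. pH = pKa + log([A⁻]/[HA]), so log([A⁻]/[HA]) = pH − pKa = 3.70 − 3.6968 = 0.0032. [A⁻]/[HA] = 10^(0.0032) = 1.01

[A⁻]/[HA] = 1.01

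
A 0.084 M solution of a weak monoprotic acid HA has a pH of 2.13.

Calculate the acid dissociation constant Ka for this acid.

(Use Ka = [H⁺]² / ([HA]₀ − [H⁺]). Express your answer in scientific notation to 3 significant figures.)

[H⁺] = 10^(−pH) = 10^(−2.13) = 7.413e-03 M. For HA ⇌ H⁺ + A⁻, Ka = [H⁺][A⁻]/[HA] = [H⁺]² / ([HA]₀ − [H⁺]) = (7.413e-03)² / (0.084 − 7.413e-03) = 7.18e-04.

K_a = 7.18e-04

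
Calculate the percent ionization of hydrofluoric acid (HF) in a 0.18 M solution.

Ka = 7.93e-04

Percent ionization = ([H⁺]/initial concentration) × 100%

Using Ka equilibrium: x² + Ka×x - Ka×C = 0. Solving: [H⁺] = 1.1557e-02. Percent = (1.1557e-02/0.18) × 100

Percent ionization = 6.42%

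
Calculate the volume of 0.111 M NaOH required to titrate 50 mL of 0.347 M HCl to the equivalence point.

At equivalence: moles acid = moles base. moles HCl = 0.347 × 50/1000 = 0.01735 mol. V_base = moles / 0.111 × 1000 = 156.3 mL.

V_{base} = 156.3 mL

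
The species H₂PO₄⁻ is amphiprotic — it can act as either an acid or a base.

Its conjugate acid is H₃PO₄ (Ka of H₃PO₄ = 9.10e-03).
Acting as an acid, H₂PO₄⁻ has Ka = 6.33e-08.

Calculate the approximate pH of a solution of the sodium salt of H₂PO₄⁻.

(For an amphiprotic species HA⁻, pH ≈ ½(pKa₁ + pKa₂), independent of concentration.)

pKa₁ = -log(9.10e-03) = 2.04; pKa₂ = -log(6.33e-08) = 7.20. For an amphiprotic species, pH ≈ ½(pKa₁ + pKa₂) = ½(2.04 + 7.20) = 4.62.

pH = 4.62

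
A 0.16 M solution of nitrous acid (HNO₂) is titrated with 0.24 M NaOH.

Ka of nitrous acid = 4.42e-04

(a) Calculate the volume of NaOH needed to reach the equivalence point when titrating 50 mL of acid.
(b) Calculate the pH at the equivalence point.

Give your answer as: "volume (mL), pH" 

moles acid = 0.16 × 50/1000 = 0.008 mol; V_base = moles/0.24 × 1000 = 33.3 mL. At equivalence only the conjugate base is present: [A⁻] = 0.008/0.083 = 9.6000e-02 M. Kb = Kw/Ka = 2.26e-11; [OH⁻] = √(Kb × [A⁻]) = 1.4738e-06; pOH = 5.83; pH = 14 - pOH = 8.17.

V = 33.3 mL, pH = 8.17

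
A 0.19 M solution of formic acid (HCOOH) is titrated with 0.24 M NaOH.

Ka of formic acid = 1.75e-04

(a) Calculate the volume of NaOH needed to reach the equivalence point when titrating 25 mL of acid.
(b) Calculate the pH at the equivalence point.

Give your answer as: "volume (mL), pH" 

moles acid = 0.19 × 25/1000 = 0.00475 mol; V_base = moles/0.24 × 1000 = 19.8 mL. At equivalence only the conjugate base is present: [A⁻] = 0.00475/0.045 = 1.0605e-01 M. Kb = Kw/Ka = 5.71e-11; [OH⁻] = √(Kb × [A⁻]) = 2.4617e-06; pOH = 5.61; pH = 14 - pOH = 8.39.

V = 19.8 mL, pH = 8.39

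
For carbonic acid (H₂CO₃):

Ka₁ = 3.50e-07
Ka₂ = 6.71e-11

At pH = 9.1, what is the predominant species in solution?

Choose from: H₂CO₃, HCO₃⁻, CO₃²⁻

pKa₁ = 6.46, pKa₂ = 10.17. For a polyprotic acid the predominant species crosses at each pKa: below pKa_n the protonated form dominates, above it the deprotonated form does. At pH = 9.1, the predominant species is HCO₃⁻.

HCO₃⁻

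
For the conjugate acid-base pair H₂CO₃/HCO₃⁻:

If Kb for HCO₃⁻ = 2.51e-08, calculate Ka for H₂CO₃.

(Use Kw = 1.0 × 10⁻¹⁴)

For a conjugate pair Ka × Kb = Kw, so Ka = Kw/Kb = 1.0 × 10⁻¹⁴ / 2.51e-08 = 3.98e-07.

K_a = 3.98e-07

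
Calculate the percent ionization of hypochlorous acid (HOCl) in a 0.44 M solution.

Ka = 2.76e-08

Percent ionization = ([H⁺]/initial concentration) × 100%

Using Ka equilibrium: x² + Ka×x - Ka×C = 0. Solving: [H⁺] = 1.1019e-04. Percent = (1.1019e-04/0.44) × 100

Percent ionization = 0.025%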